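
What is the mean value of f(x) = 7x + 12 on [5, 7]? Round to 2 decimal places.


Average value = 1/(b-a) * integral from a to b of f(x) dx
First compute the integral of 7x + 12:
F(x) = (7/2)x^2 + 12x
F(7) = 7/2 * 49 + 12 * 7 = 511/2
F(5) = 7/2 * 25 + 12 * 5 = 295/2
Integral = 511/2 - 295/2 = 108
Average = 108 / (7 - 5) = 108 / 2
= 54 = 54.00

54.00


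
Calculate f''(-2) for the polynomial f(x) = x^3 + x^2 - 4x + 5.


First derivative:
f'(x) = 3x^2 + 2x - 4
Second derivative:
f''(x) = 6x + 2
Substitute x = -2:
f''(-2) = 6 * (-2) + 2
= -12 + 2
= -10

-10


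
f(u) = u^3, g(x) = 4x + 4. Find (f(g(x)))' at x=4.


Using the chain rule: (f(g(x)))' = f'(g(x)) * g'(x)
First, find g(4):
g(4) = 4 * 4 + 4 = 20
Next, f'(u) = 3u^2
And g'(x) = 4
So f'(g(4)) * g'(4)
= 3 * 20^2 * 4
= 3 * 400 * 4
= 4800

4800


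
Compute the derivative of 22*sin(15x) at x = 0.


Apply the chain rule to differentiate 22*sin(15x):
d/dx [22*sin(15x)]
= 22 * cos(15x) * d/dx(15x)
= 22 * 15 * cos(15x)
= 330 * cos(15x)
Evaluate at x = 0:
= 330 * cos(0)
= 330 * 1
= 330

330


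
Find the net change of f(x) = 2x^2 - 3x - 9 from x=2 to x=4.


Net change = f(b) - f(a)
f(x) = 2x^2 - 3x - 9
Compute f(4):
f(4) = 2 * 4^2 - 3 * 4 - 9
= 32 - 12 - 9
= 11
Compute f(2):
f(2) = 2 * 2^2 - 3 * 2 - 9
= 8 - 6 - 9
= -7
Net change = 11 - (-7) = 18

18


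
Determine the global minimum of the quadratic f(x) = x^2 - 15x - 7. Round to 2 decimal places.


For a quadratic f(x) = ax^2 + bx + c with a > 0, the minimum is at the vertex.
Vertex x-coordinate: x = -b/(2a)
x = -(-15) / (2 * 1)
x = 15/2
Substitute back to find the minimum value:
f(15/2) = 1 * (15/2)^2 - 15 * (15/2) - 7
= 225/4 - 225/2 - 7
= -253/4 = -63.25

-63.25


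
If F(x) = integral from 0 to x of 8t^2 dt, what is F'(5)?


By the Fundamental Theorem of Calculus (Part 1):
If F(x) = integral from 0 to x of f(t) dt, then F'(x) = f(x)
Here f(t) = 8t^2
So F'(x) = 8x^2
Evaluate at x = 5:
F'(5) = 8 * 5^2
= 8 * 25
= 200

200


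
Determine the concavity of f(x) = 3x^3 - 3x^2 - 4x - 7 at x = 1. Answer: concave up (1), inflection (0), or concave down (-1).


Concavity is determined by the sign of f''(x).
f(x) = 3x^3 - 3x^2 - 4x - 7
f'(x) = 9x^2 - 6x - 4
f''(x) = 18x - 6
f''(1) = 18 * 1 - 6
= 18 - 6
= 12
Since f''(1) > 0, the function is concave up (1)

1


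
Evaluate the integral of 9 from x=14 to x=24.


The integral of a constant k over [a, b] equals k * (b - a).
integral from 14 to 24 of 9 dx
= 9 * (24 - 14)
= 9 * 10
= 90

90


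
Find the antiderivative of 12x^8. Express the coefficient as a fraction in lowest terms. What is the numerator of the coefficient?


Apply the power rule for integration:
integral of ax^n dx = a/(n+1) * x^(n+1) + C
integral of 12x^8 dx
= 12/9 * x^9 + C
= 4/3 * x^9 + C
The coefficient in lowest terms is 4/3, and its numerator is 4

4


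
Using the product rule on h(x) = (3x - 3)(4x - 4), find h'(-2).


Let u(x) = 3x - 3 and v(x) = 4x - 4
u'(x) = 3
v'(x) = 4
Product rule: h'(x) = u'(x)*v(x) + u(x)*v'(x)
= 3 * (4x - 4) + (3x - 3) * 4
At x = -2:
u(-2) = 3 * (-2) - 3 = -9
v(-2) = 4 * (-2) - 4 = -12
h'(-2) = 3 * (-12) + (-9) * 4
= -36 - 36
= -72

-72


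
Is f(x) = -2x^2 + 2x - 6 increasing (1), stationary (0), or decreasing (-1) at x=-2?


Compute f'(x) to determine behavior:
f'(x) = -4x + 2
f'(-2) = -4 * (-2) + 2
= 8 + 2
= 10
Since f'(-2) > 0, the function is increasing (1)

1


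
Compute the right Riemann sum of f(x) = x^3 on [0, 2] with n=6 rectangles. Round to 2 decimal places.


Right Riemann sum uses right endpoints of each subinterval.
Interval: [0, 2], n = 6
dx = (2 - 0) / 6 = 1/3
Right endpoints: [1/3, 2/3, 1, 4/3, 5/3, 2]
f values: [1/27, 8/27, 1, 64/27, 125/27, 8]
Sum = dx * (sum of f values)
= 1/3 * 49/3
= 49/9 ≈ 5.44

5.44


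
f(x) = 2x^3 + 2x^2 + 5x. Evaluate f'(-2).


Differentiate f(x) = 2x^3 + 2x^2 + 5x term by term:
f'(x) = 6x^2 + 4x + 5
Substitute x = -2:
f'(-2) = 6 * (-2)^2 + 4 * (-2) + 5
= 24 - 8 + 5
= 21

21


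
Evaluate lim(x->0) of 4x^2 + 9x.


Since polynomials are continuous, we use direct substitution.
lim(x->0) of 4x^2 + 9x
= 4 * 0^2 + 9 * 0 + 0
= 0 + 0 + 0
= 0

0


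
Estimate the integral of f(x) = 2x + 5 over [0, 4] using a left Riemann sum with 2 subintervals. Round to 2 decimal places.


Left Riemann sum uses left endpoints of each subinterval.
Interval: [0, 4], n = 2
dx = (4 - 0) / 2 = 2
Left endpoints: [0, 2]
f values: [5, 9]
Sum = dx * (sum of f values)
= 2 * 14
= 28 = 28.00

28.00


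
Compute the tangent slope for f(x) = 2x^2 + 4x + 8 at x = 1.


The slope of the tangent line equals f'(x) at the point.
f(x) = 2x^2 + 4x + 8
f'(x) = 4x + 4
At x = 1:
f'(1) = 4 * 1 + 4
= 4 + 4
= 8

8


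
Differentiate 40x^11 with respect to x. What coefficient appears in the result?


We apply the power rule: d/dx [ax^n] = a*n * x^(n-1)
d/dx [40x^11]
= 40 * 11 * x^(11-1)
= 440x^10
The coefficient is 440

440


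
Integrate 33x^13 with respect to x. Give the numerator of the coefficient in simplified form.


Apply the power rule for integration:
integral of ax^n dx = a/(n+1) * x^(n+1) + C
integral of 33x^13 dx
= 33/14 * x^14 + C
The coefficient in lowest terms is 33/14, and its numerator is 33

33


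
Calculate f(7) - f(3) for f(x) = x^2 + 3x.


Net change = f(b) - f(a)
f(x) = x^2 + 3x
Compute f(7):
f(7) = 1 * 7^2 + 3 * 7 + 0
= 49 + 21 + 0
= 70
Compute f(3):
f(3) = 1 * 3^2 + 3 * 3 + 0
= 9 + 9 + 0
= 18
Net change = 70 - 18 = 52

52


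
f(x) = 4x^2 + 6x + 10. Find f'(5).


Differentiate term by term using power and sum rules:
f(x) = 4x^2 + 6x + 10
f'(x) = 8x + 6
Substitute x = 5:
f'(5) = 8 * 5 + 6
= 40 + 6
= 46

46


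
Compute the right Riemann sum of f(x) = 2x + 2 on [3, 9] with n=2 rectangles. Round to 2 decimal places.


Right Riemann sum uses right endpoints of each subinterval.
Interval: [3, 9], n = 2
dx = (9 - 3) / 2 = 3
Right endpoints: [6, 9]
f values: [14, 20]
Sum = dx * (sum of f values)
= 3 * 34
= 102 = 102.00

102.00


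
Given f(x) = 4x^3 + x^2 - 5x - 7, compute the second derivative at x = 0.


First derivative:
f'(x) = 12x^2 + 2x - 5
Second derivative:
f''(x) = 24x + 2
Substitute x = 0:
f''(0) = 24 * 0 + 2
= 0 + 2
= 2

2


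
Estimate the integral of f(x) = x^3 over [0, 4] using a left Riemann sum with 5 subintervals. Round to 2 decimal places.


Left Riemann sum uses left endpoints of each subinterval.
Interval: [0, 4], n = 5
dx = (4 - 0) / 5 = 4/5
Left endpoints: [0, 4/5, 8/5, 12/5, 16/5]
f values: [0, 64/125, 512/125, 1728/125, 4096/125]
Sum = dx * (sum of f values)
= 4/5 * 256/5
= 1024/25 = 40.96

40.96


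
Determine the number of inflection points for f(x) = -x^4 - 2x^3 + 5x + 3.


Inflection points occur where f''(x) = 0 and concavity changes.
f(x) = -x^4 - 2x^3 + 5x + 3
f'(x) = -4x^3 - 6x^2 + 5
f''(x) = -12x^2 - 12x
This is a quadratic in x. Use the discriminant to count real roots.
Discriminant = (-12)^2 - 4 * (-12) * 0
= 144 - 0
= 144
Since discriminant > 0, f''(x) = 0 has 2 distinct real solutions.
A quadratic with two distinct real roots changes sign at each root, so concavity changes at both.
Number of inflection points: 2

2


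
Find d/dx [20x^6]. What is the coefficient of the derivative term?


We apply the power rule: d/dx [ax^n] = a*n * x^(n-1)
d/dx [20x^6]
= 20 * 6 * x^(6-1)
= 120x^5
The coefficient is 120

120


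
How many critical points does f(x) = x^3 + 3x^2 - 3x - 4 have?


Find where f'(x) = 0:
f(x) = x^3 + 3x^2 - 3x - 4
f'(x) = 3x^2 + 6x - 3
This is a quadratic in x. Use the discriminant to count real roots.
Discriminant = (6)^2 - 4 * 3 * (-3)
= 36 - (-36)
= 72
Since discriminant > 0, f'(x) = 0 has 2 real solutions.
Number of critical points: 2

2


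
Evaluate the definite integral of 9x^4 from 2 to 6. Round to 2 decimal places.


Find the antiderivative of 9x^4:
F(x) = 9/5 * x^5
Apply the Fundamental Theorem of Calculus:
F(6) - F(2)
= 9/5 * 6^5 - 9/5 * 2^5
= 9/5 * (7776 - 32)
= 9/5 * 7744
= 69696/5 = 13939.20

13939.20


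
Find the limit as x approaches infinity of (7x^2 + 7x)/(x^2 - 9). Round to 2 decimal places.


For limits at infinity with equal-degree polynomials,
we compare leading coefficients.
Numerator leading term: 7x^2
Denominator leading term: x^2
Divide both by x^2:
lim = (7 + 7/x) / (1 - 9/x^2)
As x -> infinity, the 1/x and 1/x^2 terms vanish:
= 7/1 = 7 = 7.00

7.00


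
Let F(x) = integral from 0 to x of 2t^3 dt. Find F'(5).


By the Fundamental Theorem of Calculus (Part 1):
If F(x) = integral from 0 to x of f(t) dt, then F'(x) = f(x)
Here f(t) = 2t^3
So F'(x) = 2x^3
Evaluate at x = 5:
F'(5) = 2 * 5^3
= 2 * 125
= 250

250


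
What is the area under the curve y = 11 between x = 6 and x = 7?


The area under a constant function y = 11 is a rectangle.
Width = 7 - 6 = 1
Height = 11
Area = width * height
= 1 * 11
= 11

11


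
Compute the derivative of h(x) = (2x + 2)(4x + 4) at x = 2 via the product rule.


Let u(x) = 2x + 2 and v(x) = 4x + 4
u'(x) = 2
v'(x) = 4
Product rule: h'(x) = u'(x)*v(x) + u(x)*v'(x)
= 2 * (4x + 4) + (2x + 2) * 4
At x = 2:
u(2) = 2 * 2 + 2 = 6
v(2) = 4 * 2 + 4 = 12
h'(2) = 2 * 12 + 6 * 4
= 24 + 24
= 48

48


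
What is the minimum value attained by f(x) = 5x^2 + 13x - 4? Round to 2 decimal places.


For a quadratic f(x) = ax^2 + bx + c with a > 0, the minimum is at the vertex.
Vertex x-coordinate: x = -b/(2a)
x = -(13) / (2 * 5)
x = -13/10
Substitute back to find the minimum value:
f(-13/10) = 5 * (-13/10)^2 + 13 * (-13/10) - 4
= 169/20 - 169/10 - 4
= -249/20 = -12.45

-12.45


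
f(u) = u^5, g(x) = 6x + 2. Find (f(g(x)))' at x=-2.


Using the chain rule: (f(g(x)))' = f'(g(x)) * g'(x)
First, find g(-2):
g(-2) = 6 * (-2) + 2 = -10
Next, f'(u) = 5u^4
And g'(x) = 6
So f'(g(-2)) * g'(-2)
= 5 * (-10)^4 * 6
= 5 * 10000 * 6
= 300000

300000


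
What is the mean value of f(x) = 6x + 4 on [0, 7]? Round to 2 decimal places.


Average value = 1/(b-a) * integral from a to b of f(x) dx
First compute the integral of 6x + 4:
F(x) = 3x^2 + 4x
F(7) = 3 * 49 + 4 * 7 = 175
F(0) = 3 * 0 + 4 * 0 = 0
Integral = 175 - 0 = 175
Average = 175 / (7 - 0) = 175 / 7
= 25 = 25.00

25.00


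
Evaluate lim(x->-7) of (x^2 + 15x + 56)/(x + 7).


Direct substitution gives 0/0, so we factor the numerator.
Factor: (x^2 + 15x + 56) = (x + 7)(x + 8)
Cancel the common factor (x + 7):
(x^2 + 15x + 56)/(x + 7) = (x + 8)
Now substitute x = -7:
= (-7) - (-8) = 1

1


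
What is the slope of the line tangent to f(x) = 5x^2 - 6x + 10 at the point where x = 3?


The slope of the tangent line equals f'(x) at the point.
f(x) = 5x^2 - 6x + 10
f'(x) = 10x - 6
At x = 3:
f'(3) = 10 * 3 - 6
= 30 - 6
= 24

24


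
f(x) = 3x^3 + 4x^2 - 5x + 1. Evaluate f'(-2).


Differentiate f(x) = 3x^3 + 4x^2 - 5x + 1 term by term:
f'(x) = 9x^2 + 8x - 5
Substitute x = -2:
f'(-2) = 9 * (-2)^2 + 8 * (-2) - 5
= 36 - 16 - 5
= 15

15


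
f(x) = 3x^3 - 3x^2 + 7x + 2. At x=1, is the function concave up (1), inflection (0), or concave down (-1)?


Concavity is determined by the sign of f''(x).
f(x) = 3x^3 - 3x^2 + 7x + 2
f'(x) = 9x^2 - 6x + 7
f''(x) = 18x - 6
f''(1) = 18 * 1 - 6
= 18 - 6
= 12
Since f''(1) > 0, the function is concave up (1)

1


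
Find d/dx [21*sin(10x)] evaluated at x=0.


Apply the chain rule to differentiate 21*sin(10x):
d/dx [21*sin(10x)]
= 21 * cos(10x) * d/dx(10x)
= 21 * 10 * cos(10x)
= 210 * cos(10x)
Evaluate at x = 0:
= 210 * cos(0)
= 210 * 1
= 210

210


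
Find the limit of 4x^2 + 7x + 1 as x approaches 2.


Since polynomials are continuous, we use direct substitution.
lim(x->2) of 4x^2 + 7x + 1
= 4 * 2^2 + 7 * 2 + 1
= 16 + 14 + 1
= 31

31


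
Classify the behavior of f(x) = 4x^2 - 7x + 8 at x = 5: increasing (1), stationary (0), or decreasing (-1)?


Compute f'(x) to determine behavior:
f'(x) = 8x - 7
f'(5) = 8 * 5 - 7
= 40 - 7
= 33
Since f'(5) > 0, the function is increasing (1)

1


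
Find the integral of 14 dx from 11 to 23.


The integral of a constant k over [a, b] equals k * (b - a).
integral from 11 to 23 of 14 dx
= 14 * (23 - 11)
= 14 * 12
= 168

168


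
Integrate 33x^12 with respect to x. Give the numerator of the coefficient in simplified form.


Apply the power rule for integration:
integral of ax^n dx = a/(n+1) * x^(n+1) + C
integral of 33x^12 dx
= 33/13 * x^13 + C
The coefficient in lowest terms is 33/13, and its numerator is 33

33


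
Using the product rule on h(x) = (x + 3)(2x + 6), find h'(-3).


Let u(x) = x + 3 and v(x) = 2x + 6
u'(x) = 1
v'(x) = 2
Product rule: h'(x) = u'(x)*v(x) + u(x)*v'(x)
= 1 * (2x + 6) + (x + 3) * 2
At x = -3:
u(-3) = 1 * (-3) + 3 = 0
v(-3) = 2 * (-3) + 6 = 0
h'(-3) = 1 * 0 + 0 * 2
= 0 + 0
= 0

0


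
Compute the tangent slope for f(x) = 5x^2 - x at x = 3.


The slope of the tangent line equals f'(x) at the point.
f(x) = 5x^2 - x
f'(x) = 10x - 1
At x = 3:
f'(3) = 10 * 3 - 1
= 30 - 1
= 29

29


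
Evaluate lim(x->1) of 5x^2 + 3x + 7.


Since polynomials are continuous, we use direct substitution.
lim(x->1) of 5x^2 + 3x + 7
= 5 * 1^2 + 3 * 1 + 7
= 5 + 3 + 7
= 15

15


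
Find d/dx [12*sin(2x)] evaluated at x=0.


Apply the chain rule to differentiate 12*sin(2x):
d/dx [12*sin(2x)]
= 12 * cos(2x) * d/dx(2x)
= 12 * 2 * cos(2x)
= 24 * cos(2x)
Evaluate at x = 0:
= 24 * cos(0)
= 24 * 1
= 24

24


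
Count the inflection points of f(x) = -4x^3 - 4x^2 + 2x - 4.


Inflection points occur where f''(x) = 0 and concavity changes.
f(x) = -4x^3 - 4x^2 + 2x - 4
f'(x) = -12x^2 - 8x + 2
f''(x) = -24x - 8
Set f''(x) = 0:
-24x - 8 = 0
x = 8 / (-24) = -1/3
Since f''(x) is linear (degree 1), it changes sign at this point.
Therefore there is exactly 1 inflection point.

1


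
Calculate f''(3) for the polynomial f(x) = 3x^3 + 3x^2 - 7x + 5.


First derivative:
f'(x) = 9x^2 + 6x - 7
Second derivative:
f''(x) = 18x + 6
Substitute x = 3:
f''(3) = 18 * 3 + 6
= 54 + 6
= 60

60


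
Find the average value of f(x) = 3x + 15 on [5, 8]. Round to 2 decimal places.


Average value = 1/(b-a) * integral from a to b of f(x) dx
First compute the integral of 3x + 15:
F(x) = (3/2)x^2 + 15x
F(8) = 3/2 * 64 + 15 * 8 = 216
F(5) = 3/2 * 25 + 15 * 5 = 225/2
Integral = 216 - 225/2 = 207/2
Average = (207/2) / (8 - 5) = (207/2) / 3
= 69/2 = 34.50

34.50


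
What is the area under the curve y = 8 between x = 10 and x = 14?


The area under a constant function y = 8 is a rectangle.
Width = 14 - 10 = 4
Height = 8
Area = width * height
= 4 * 8
= 32

32


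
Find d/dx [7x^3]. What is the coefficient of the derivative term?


We apply the power rule: d/dx [ax^n] = a*n * x^(n-1)
d/dx [7x^3]
= 7 * 3 * x^(3-1)
= 21x^2
The coefficient is 21

21


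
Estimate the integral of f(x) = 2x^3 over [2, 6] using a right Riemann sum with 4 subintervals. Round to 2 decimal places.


Right Riemann sum uses right endpoints of each subinterval.
Interval: [2, 6], n = 4
dx = (6 - 2) / 4 = 1
Right endpoints: [3, 4, 5, 6]
f values: [54, 128, 250, 432]
Sum = dx * (sum of f values)
= 1 * 864
= 864 = 864.00

864.00


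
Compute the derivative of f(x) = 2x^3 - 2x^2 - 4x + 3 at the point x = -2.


Differentiate f(x) = 2x^3 - 2x^2 - 4x + 3 term by term:
f'(x) = 6x^2 - 4x - 4
Substitute x = -2:
f'(-2) = 6 * (-2)^2 - 4 * (-2) - 4
= 24 + 8 - 4
= 28

28


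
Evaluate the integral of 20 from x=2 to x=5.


The integral of a constant k over [a, b] equals k * (b - a).
integral from 2 to 5 of 20 dx
= 20 * (5 - 2)
= 20 * 3
= 60

60


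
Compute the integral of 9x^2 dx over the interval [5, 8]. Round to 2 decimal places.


Find the antiderivative of 9x^2:
F(x) = 9/3 * x^3
Apply the Fundamental Theorem of Calculus:
F(8) - F(5)
= 9/3 * 8^3 - 9/3 * 5^3
= 9/3 * (512 - 125)
= 9/3 * 387
= 1161 = 1161.00

1161.00


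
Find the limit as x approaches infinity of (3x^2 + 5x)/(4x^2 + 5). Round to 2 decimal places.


For limits at infinity with equal-degree polynomials,
we compare leading coefficients.
Numerator leading term: 3x^2
Denominator leading term: 4x^2
Divide both by x^2:
lim = (3 + 5/x) / (4 + 5/x^2)
As x -> infinity, the 1/x and 1/x^2 terms vanish:
= 3/4 = 0.75

0.75


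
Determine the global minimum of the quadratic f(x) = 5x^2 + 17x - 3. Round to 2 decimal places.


For a quadratic f(x) = ax^2 + bx + c with a > 0, the minimum is at the vertex.
Vertex x-coordinate: x = -b/(2a)
x = -(17) / (2 * 5)
x = -17/10
Substitute back to find the minimum value:
f(-17/10) = 5 * (-17/10)^2 + 17 * (-17/10) - 3
= 289/20 - 289/10 - 3
= -349/20 = -17.45

-17.45


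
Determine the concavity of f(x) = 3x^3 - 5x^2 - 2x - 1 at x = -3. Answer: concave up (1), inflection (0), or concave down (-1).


Concavity is determined by the sign of f''(x).
f(x) = 3x^3 - 5x^2 - 2x - 1
f'(x) = 9x^2 - 10x - 2
f''(x) = 18x - 10
f''(-3) = 18 * (-3) - 10
= -54 - 10
= -64
Since f''(-3) < 0, the function is concave down (-1)

-1


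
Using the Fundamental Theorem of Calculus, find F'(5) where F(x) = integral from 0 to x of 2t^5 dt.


By the Fundamental Theorem of Calculus (Part 1):
If F(x) = integral from 0 to x of f(t) dt, then F'(x) = f(x)
Here f(t) = 2t^5
So F'(x) = 2x^5
Evaluate at x = 5:
F'(5) = 2 * 5^5
= 2 * 3125
= 6250

6250


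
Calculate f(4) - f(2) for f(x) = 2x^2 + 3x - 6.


Net change = f(b) - f(a)
f(x) = 2x^2 + 3x - 6
Compute f(4):
f(4) = 2 * 4^2 + 3 * 4 - 6
= 32 + 12 - 6
= 38
Compute f(2):
f(2) = 2 * 2^2 + 3 * 2 - 6
= 8 + 6 - 6
= 8
Net change = 38 - 8 = 30

30


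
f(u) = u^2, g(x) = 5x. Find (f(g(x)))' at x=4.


Using the chain rule: (f(g(x)))' = f'(g(x)) * g'(x)
First, find g(4):
g(4) = 5 * 4 + 0 = 20
Next, f'(u) = 2u
And g'(x) = 5
So f'(g(4)) * g'(4)
= 2 * 20 * 5
= 200

200


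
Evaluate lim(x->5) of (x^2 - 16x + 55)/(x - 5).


Direct substitution gives 0/0, so we factor the numerator.
Factor: (x^2 - 16x + 55) = (x - 5)(x - 11)
Cancel the common factor (x - 5):
(x^2 - 16x + 55)/(x - 5) = (x - 11)
Now substitute x = 5:
= (5) - (11) = -6

-6


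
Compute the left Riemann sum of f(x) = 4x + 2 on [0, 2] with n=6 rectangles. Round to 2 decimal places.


Left Riemann sum uses left endpoints of each subinterval.
Interval: [0, 2], n = 6
dx = (2 - 0) / 6 = 1/3
Left endpoints: [0, 1/3, 2/3, 1, 4/3, 5/3]
f values: [2, 10/3, 14/3, 6, 22/3, 26/3]
Sum = dx * (sum of f values)
= 1/3 * 32
= 32/3 ≈ 10.67

10.67


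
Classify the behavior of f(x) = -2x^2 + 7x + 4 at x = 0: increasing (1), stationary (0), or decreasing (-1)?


Compute f'(x) to determine behavior:
f'(x) = -4x + 7
f'(0) = -4 * 0 + 7
= 0 + 7
= 7
Since f'(0) > 0, the function is increasing (1)

1


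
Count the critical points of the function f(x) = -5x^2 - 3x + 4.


Find where f'(x) = 0:
f'(x) = -10x - 3
Set f'(x) = 0:
-10x - 3 = 0
x = 3 / (-10) = -3/10
This is a linear equation in x, so there is exactly one solution.
Number of critical points: 1

1


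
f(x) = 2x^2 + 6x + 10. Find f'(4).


Differentiate term by term using power and sum rules:
f(x) = 2x^2 + 6x + 10
f'(x) = 4x + 6
Substitute x = 4:
f'(4) = 4 * 4 + 6
= 16 + 6
= 22

22


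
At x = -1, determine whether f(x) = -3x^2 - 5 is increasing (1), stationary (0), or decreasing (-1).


Compute f'(x) to determine behavior:
f'(x) = -6x
f'(-1) = -6 * (-1) + 0
= 6 + 0
= 6
Since f'(-1) > 0, the function is increasing (1)

1


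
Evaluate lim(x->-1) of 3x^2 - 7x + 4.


Since polynomials are continuous, we use direct substitution.
lim(x->-1) of 3x^2 - 7x + 4
= 3 * (-1)^2 - 7 * (-1) + 4
= 3 + 7 + 4
= 14

14


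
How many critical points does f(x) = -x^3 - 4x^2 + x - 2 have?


Find where f'(x) = 0:
f(x) = -x^3 - 4x^2 + x - 2
f'(x) = -3x^2 - 8x + 1
This is a quadratic in x. Use the discriminant to count real roots.
Discriminant = (-8)^2 - 4 * (-3) * 1
= 64 - (-12)
= 76
Since discriminant > 0, f'(x) = 0 has 2 real solutions.
Number of critical points: 2

2


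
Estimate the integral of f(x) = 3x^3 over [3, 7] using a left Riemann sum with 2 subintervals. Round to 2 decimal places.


Left Riemann sum uses left endpoints of each subinterval.
Interval: [3, 7], n = 2
dx = (7 - 3) / 2 = 2
Left endpoints: [3, 5]
f values: [81, 375]
Sum = dx * (sum of f values)
= 2 * 456
= 912 = 912.00

912.00


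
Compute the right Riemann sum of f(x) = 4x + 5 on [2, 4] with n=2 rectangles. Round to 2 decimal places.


Right Riemann sum uses right endpoints of each subinterval.
Interval: [2, 4], n = 2
dx = (4 - 2) / 2 = 1
Right endpoints: [3, 4]
f values: [17, 21]
Sum = dx * (sum of f values)
= 1 * 38
= 38 = 38.00

38.00


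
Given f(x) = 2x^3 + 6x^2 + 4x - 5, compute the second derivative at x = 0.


First derivative:
f'(x) = 6x^2 + 12x + 4
Second derivative:
f''(x) = 12x + 12
Substitute x = 0:
f''(0) = 12 * 0 + 12
= 0 + 12
= 12

12


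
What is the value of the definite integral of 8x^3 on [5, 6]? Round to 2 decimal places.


Find the antiderivative of 8x^3:
F(x) = 8/4 * x^4
Apply the Fundamental Theorem of Calculus:
F(6) - F(5)
= 8/4 * 6^4 - 8/4 * 5^4
= 8/4 * (1296 - 625)
= 8/4 * 671
= 1342 = 1342.00

1342.00


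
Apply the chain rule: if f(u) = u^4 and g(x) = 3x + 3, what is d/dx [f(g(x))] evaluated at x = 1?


Using the chain rule: (f(g(x)))' = f'(g(x)) * g'(x)
First, find g(1):
g(1) = 3 * 1 + 3 = 6
Next, f'(u) = 4u^3
And g'(x) = 3
So f'(g(1)) * g'(1)
= 4 * 6^3 * 3
= 4 * 216 * 3
= 2592

2592


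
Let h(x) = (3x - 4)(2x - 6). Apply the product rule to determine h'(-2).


Let u(x) = 3x - 4 and v(x) = 2x - 6
u'(x) = 3
v'(x) = 2
Product rule: h'(x) = u'(x)*v(x) + u(x)*v'(x)
= 3 * (2x - 6) + (3x - 4) * 2
At x = -2:
u(-2) = 3 * (-2) - 4 = -10
v(-2) = 2 * (-2) - 6 = -10
h'(-2) = 3 * (-10) + (-10) * 2
= -30 - 20
= -50

-50


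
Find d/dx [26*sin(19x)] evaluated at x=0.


Apply the chain rule to differentiate 26*sin(19x):
d/dx [26*sin(19x)]
= 26 * cos(19x) * d/dx(19x)
= 26 * 19 * cos(19x)
= 494 * cos(19x)
Evaluate at x = 0:
= 494 * cos(0)
= 494 * 1
= 494

494


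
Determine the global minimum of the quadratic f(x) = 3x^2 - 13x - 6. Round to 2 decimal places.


For a quadratic f(x) = ax^2 + bx + c with a > 0, the minimum is at the vertex.
Vertex x-coordinate: x = -b/(2a)
x = -(-13) / (2 * 3)
x = 13/6
Substitute back to find the minimum value:
f(13/6) = 3 * (13/6)^2 - 13 * (13/6) - 6
= 169/12 - 169/6 - 6
= -241/12 ≈ -20.08

-20.08


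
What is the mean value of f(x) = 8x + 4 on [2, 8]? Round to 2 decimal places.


Average value = 1/(b-a) * integral from a to b of f(x) dx
First compute the integral of 8x + 4:
F(x) = 4x^2 + 4x
F(8) = 4 * 64 + 4 * 8 = 288
F(2) = 4 * 4 + 4 * 2 = 24
Integral = 288 - 24 = 264
Average = 264 / (8 - 2) = 264 / 6
= 44 = 44.00

44.00


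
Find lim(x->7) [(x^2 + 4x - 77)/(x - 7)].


Direct substitution gives 0/0, so we factor the numerator.
Factor: (x^2 + 4x - 77) = (x - 7)(x + 11)
Cancel the common factor (x - 7):
(x^2 + 4x - 77)/(x - 7) = (x + 11)
Now substitute x = 7:
= (7) - (-11) = 18

18


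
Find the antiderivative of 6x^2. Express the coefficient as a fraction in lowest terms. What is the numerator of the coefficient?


Apply the power rule for integration:
integral of ax^n dx = a/(n+1) * x^(n+1) + C
integral of 6x^2 dx
= 6/3 * x^3 + C
= 2 * x^3 + C
The coefficient in lowest terms is 2 = 2/1, so its numerator is 2

2


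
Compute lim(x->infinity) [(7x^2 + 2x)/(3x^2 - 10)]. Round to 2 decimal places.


For limits at infinity with equal-degree polynomials,
we compare leading coefficients.
Numerator leading term: 7x^2
Denominator leading term: 3x^2
Divide both by x^2:
lim = (7 + 2/x) / (3 - 10/x^2)
As x -> infinity, the 1/x and 1/x^2 terms vanish:
= 7/3 ≈ 2.33

2.33


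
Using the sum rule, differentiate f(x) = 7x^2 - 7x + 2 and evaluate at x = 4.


Differentiate term by term using power and sum rules:
f(x) = 7x^2 - 7x + 2
f'(x) = 14x - 7
Substitute x = 4:
f'(4) = 14 * 4 - 7
= 56 - 7
= 49

49


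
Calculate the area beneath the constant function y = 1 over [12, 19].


The area under a constant function y = 1 is a rectangle.
Width = 19 - 12 = 7
Height = 1
Area = width * height
= 7 * 1
= 7

7


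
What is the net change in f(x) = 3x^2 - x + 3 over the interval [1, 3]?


Net change = f(b) - f(a)
f(x) = 3x^2 - x + 3
Compute f(3):
f(3) = 3 * 3^2 - 1 * 3 + 3
= 27 - 3 + 3
= 27
Compute f(1):
f(1) = 3 * 1^2 - 1 * 1 + 3
= 3 - 1 + 3
= 5
Net change = 27 - 5 = 22

22


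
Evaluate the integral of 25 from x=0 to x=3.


The integral of a constant k over [a, b] equals k * (b - a).
integral from 0 to 3 of 25 dx
= 25 * (3 - 0)
= 25 * 3
= 75

75


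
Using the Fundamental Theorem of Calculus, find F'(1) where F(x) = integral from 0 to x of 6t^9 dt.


By the Fundamental Theorem of Calculus (Part 1):
If F(x) = integral from 0 to x of f(t) dt, then F'(x) = f(x)
Here f(t) = 6t^9
So F'(x) = 6x^9
Evaluate at x = 1:
F'(1) = 6 * 1^9
= 6 * 1
= 6

6


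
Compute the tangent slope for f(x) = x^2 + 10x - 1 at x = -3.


The slope of the tangent line equals f'(x) at the point.
f(x) = x^2 + 10x - 1
f'(x) = 2x + 10
At x = -3:
f'(-3) = 2 * (-3) + 10
= -6 + 10
= 4

4


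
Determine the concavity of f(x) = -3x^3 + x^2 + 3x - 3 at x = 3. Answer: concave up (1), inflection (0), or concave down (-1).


Concavity is determined by the sign of f''(x).
f(x) = -3x^3 + x^2 + 3x - 3
f'(x) = -9x^2 + 2x + 3
f''(x) = -18x + 2
f''(3) = -18 * 3 + 2
= -54 + 2
= -52
Since f''(3) < 0, the function is concave down (-1)

-1


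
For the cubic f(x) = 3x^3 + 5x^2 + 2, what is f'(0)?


Differentiate f(x) = 3x^3 + 5x^2 + 2 term by term:
f'(x) = 9x^2 + 10x
Substitute x = 0:
f'(0) = 9 * 0^2 + 10 * 0 + 0
= 0 + 0 + 0
= 0

0


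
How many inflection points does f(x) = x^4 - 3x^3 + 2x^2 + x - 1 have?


Inflection points occur where f''(x) = 0 and concavity changes.
f(x) = x^4 - 3x^3 + 2x^2 + x - 1
f'(x) = 4x^3 - 9x^2 + 4x + 1
f''(x) = 12x^2 - 18x + 4
This is a quadratic in x. Use the discriminant to count real roots.
Discriminant = (-18)^2 - 4 * 12 * 4
= 324 - 192
= 132
Since discriminant > 0, f''(x) = 0 has 2 distinct real solutions.
A quadratic with two distinct real roots changes sign at each root, so concavity changes at both.
Number of inflection points: 2

2


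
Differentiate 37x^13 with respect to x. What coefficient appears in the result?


We apply the power rule: d/dx [ax^n] = a*n * x^(n-1)
d/dx [37x^13]
= 37 * 13 * x^(13-1)
= 481x^12
The coefficient is 481

481


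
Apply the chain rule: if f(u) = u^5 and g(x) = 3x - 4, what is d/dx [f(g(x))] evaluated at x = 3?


Using the chain rule: (f(g(x)))' = f'(g(x)) * g'(x)
First, find g(3):
g(3) = 3 * 3 - 4 = 5
Next, f'(u) = 5u^4
And g'(x) = 3
So f'(g(3)) * g'(3)
= 5 * 5^4 * 3
= 5 * 625 * 3
= 9375

9375


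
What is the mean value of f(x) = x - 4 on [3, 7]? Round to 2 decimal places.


Average value = 1/(b-a) * integral from a to b of f(x) dx
First compute the integral of x - 4:
F(x) = (1/2)x^2 - 4x
F(7) = 1/2 * 49 - 4 * 7 = -7/2
F(3) = 1/2 * 9 - 4 * 3 = -15/2
Integral = -7/2 - (-15/2) = 4
Average = 4 / (7 - 3) = 4 / 4
= 1 = 1.00

1.00


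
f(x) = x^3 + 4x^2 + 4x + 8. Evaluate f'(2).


Differentiate f(x) = x^3 + 4x^2 + 4x + 8 term by term:
f'(x) = 3x^2 + 8x + 4
Substitute x = 2:
f'(2) = 3 * 2^2 + 8 * 2 + 4
= 12 + 16 + 4
= 32

32


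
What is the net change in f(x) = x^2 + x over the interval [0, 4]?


Net change = f(b) - f(a)
f(x) = x^2 + x
Compute f(4):
f(4) = 1 * 4^2 + 1 * 4 + 0
= 16 + 4 + 0
= 20
Compute f(0):
f(0) = 1 * 0^2 + 1 * 0 + 0
= 0 + 0 + 0
= 0
Net change = 20 - 0 = 20

20


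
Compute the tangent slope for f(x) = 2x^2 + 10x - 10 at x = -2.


The slope of the tangent line equals f'(x) at the point.
f(x) = 2x^2 + 10x - 10
f'(x) = 4x + 10
At x = -2:
f'(-2) = 4 * (-2) + 10
= -8 + 10
= 2

2


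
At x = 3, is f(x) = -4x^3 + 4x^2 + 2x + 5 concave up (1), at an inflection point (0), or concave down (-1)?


Concavity is determined by the sign of f''(x).
f(x) = -4x^3 + 4x^2 + 2x + 5
f'(x) = -12x^2 + 8x + 2
f''(x) = -24x + 8
f''(3) = -24 * 3 + 8
= -72 + 8
= -64
Since f''(3) < 0, the function is concave down (-1)

-1


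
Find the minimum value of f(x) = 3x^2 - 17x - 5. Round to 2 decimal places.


For a quadratic f(x) = ax^2 + bx + c with a > 0, the minimum is at the vertex.
Vertex x-coordinate: x = -b/(2a)
x = -(-17) / (2 * 3)
x = 17/6
Substitute back to find the minimum value:
f(17/6) = 3 * (17/6)^2 - 17 * (17/6) - 5
= 289/12 - 289/6 - 5
= -349/12 ≈ -29.08

-29.08


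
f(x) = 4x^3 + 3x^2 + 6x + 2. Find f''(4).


First derivative:
f'(x) = 12x^2 + 6x + 6
Second derivative:
f''(x) = 24x + 6
Substitute x = 4:
f''(4) = 24 * 4 + 6
= 96 + 6
= 102

102


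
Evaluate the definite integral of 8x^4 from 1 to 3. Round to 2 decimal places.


Find the antiderivative of 8x^4:
F(x) = 8/5 * x^5
Apply the Fundamental Theorem of Calculus:
F(3) - F(1)
= 8/5 * 3^5 - 8/5 * 1^5
= 8/5 * (243 - 1)
= 8/5 * 242
= 1936/5 = 387.20

387.20


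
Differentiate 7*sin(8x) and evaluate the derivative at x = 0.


Apply the chain rule to differentiate 7*sin(8x):
d/dx [7*sin(8x)]
= 7 * cos(8x) * d/dx(8x)
= 7 * 8 * cos(8x)
= 56 * cos(8x)
Evaluate at x = 0:
= 56 * cos(0)
= 56 * 1
= 56

56


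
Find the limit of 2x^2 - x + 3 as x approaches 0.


Since polynomials are continuous, we use direct substitution.
lim(x->0) of 2x^2 - x + 3
= 2 * 0^2 - 1 * 0 + 3
= 0 + 0 + 3
= 3

3


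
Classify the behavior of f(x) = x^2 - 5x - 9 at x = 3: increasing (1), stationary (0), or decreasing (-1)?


Compute f'(x) to determine behavior:
f'(x) = 2x - 5
f'(3) = 2 * 3 - 5
= 6 - 5
= 1
Since f'(3) > 0, the function is increasing (1)

1


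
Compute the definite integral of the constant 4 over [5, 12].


The integral of a constant k over [a, b] equals k * (b - a).
integral from 5 to 12 of 4 dx
= 4 * (12 - 5)
= 4 * 7
= 28

28


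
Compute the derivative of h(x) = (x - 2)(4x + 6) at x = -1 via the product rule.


Let u(x) = x - 2 and v(x) = 4x + 6
u'(x) = 1
v'(x) = 4
Product rule: h'(x) = u'(x)*v(x) + u(x)*v'(x)
= 1 * (4x + 6) + (x - 2) * 4
At x = -1:
u(-1) = 1 * (-1) - 2 = -3
v(-1) = 4 * (-1) + 6 = 2
h'(-1) = 1 * 2 + (-3) * 4
= 2 - 12
= -10

-10


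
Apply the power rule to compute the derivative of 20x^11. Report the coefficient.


We apply the power rule: d/dx [ax^n] = a*n * x^(n-1)
d/dx [20x^11]
= 20 * 11 * x^(11-1)
= 220x^10
The coefficient is 220

220


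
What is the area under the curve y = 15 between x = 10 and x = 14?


The area under a constant function y = 15 is a rectangle.
Width = 14 - 10 = 4
Height = 15
Area = width * height
= 4 * 15
= 60

60


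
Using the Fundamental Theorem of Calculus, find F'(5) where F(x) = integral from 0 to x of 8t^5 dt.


By the Fundamental Theorem of Calculus (Part 1):
If F(x) = integral from 0 to x of f(t) dt, then F'(x) = f(x)
Here f(t) = 8t^5
So F'(x) = 8x^5
Evaluate at x = 5:
F'(5) = 8 * 5^5
= 8 * 3125
= 25000

25000


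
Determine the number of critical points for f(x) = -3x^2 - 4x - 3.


Find where f'(x) = 0:
f'(x) = -6x - 4
Set f'(x) = 0:
-6x - 4 = 0
x = 4 / (-6) = -2/3
This is a linear equation in x, so there is exactly one solution.
Number of critical points: 1

1


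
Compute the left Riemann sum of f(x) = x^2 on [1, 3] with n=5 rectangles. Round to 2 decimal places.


Left Riemann sum uses left endpoints of each subinterval.
Interval: [1, 3], n = 5
dx = (3 - 1) / 5 = 2/5
Left endpoints: [1, 7/5, 9/5, 11/5, 13/5]
f values: [1, 49/25, 81/25, 121/25, 169/25]
Sum = dx * (sum of f values)
= 2/5 * 89/5
= 178/25 = 7.12

7.12


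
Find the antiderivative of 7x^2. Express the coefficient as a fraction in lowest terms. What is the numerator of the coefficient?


Apply the power rule for integration:
integral of ax^n dx = a/(n+1) * x^(n+1) + C
integral of 7x^2 dx
= 7/3 * x^3 + C
The coefficient in lowest terms is 7/3, and its numerator is 7

7


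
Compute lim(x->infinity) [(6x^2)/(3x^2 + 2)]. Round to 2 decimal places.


For limits at infinity with equal-degree polynomials,
we compare leading coefficients.
Numerator leading term: 6x^2
Denominator leading term: 3x^2
Divide both by x^2:
lim = (6) / (3 + 2/x^2)
As x -> infinity, the 1/x and 1/x^2 terms vanish:
= 6/3 = 2 = 2.00

2.00


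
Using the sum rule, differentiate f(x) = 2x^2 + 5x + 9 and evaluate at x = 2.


Differentiate term by term using power and sum rules:
f(x) = 2x^2 + 5x + 9
f'(x) = 4x + 5
Substitute x = 2:
f'(2) = 4 * 2 + 5
= 8 + 5
= 13

13


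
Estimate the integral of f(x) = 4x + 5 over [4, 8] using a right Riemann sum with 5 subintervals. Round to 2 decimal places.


Right Riemann sum uses right endpoints of each subinterval.
Interval: [4, 8], n = 5
dx = (8 - 4) / 5 = 4/5
Right endpoints: [24/5, 28/5, 32/5, 36/5, 8]
f values: [121/5, 137/5, 153/5, 169/5, 37]
Sum = dx * (sum of f values)
= 4/5 * 153
= 612/5 = 122.40

122.40


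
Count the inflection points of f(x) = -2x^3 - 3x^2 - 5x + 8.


Inflection points occur where f''(x) = 0 and concavity changes.
f(x) = -2x^3 - 3x^2 - 5x + 8
f'(x) = -6x^2 - 6x - 5
f''(x) = -12x - 6
Set f''(x) = 0:
-12x - 6 = 0
x = 6 / (-12) = -1/2
Since f''(x) is linear (degree 1), it changes sign at this point.
Therefore there is exactly 1 inflection point.

1


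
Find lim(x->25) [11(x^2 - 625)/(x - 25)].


Direct substitution gives 0/0, so we factor the numerator.
Factor: 11(x^2 - 625) = 11 * (x - 25)(x + 25)
Cancel the common factor (x - 25):
11(x^2 - 625)/(x - 25) = 11 * (x + 25)
Now substitute x = 25:
= 11 * (25 + 25) = 550

550


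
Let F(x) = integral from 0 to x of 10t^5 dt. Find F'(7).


By the Fundamental Theorem of Calculus (Part 1):
If F(x) = integral from 0 to x of f(t) dt, then F'(x) = f(x)
Here f(t) = 10t^5
So F'(x) = 10x^5
Evaluate at x = 7:
F'(7) = 10 * 7^5
= 10 * 16807
= 168070

168070


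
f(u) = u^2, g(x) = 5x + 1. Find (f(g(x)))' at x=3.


Using the chain rule: (f(g(x)))' = f'(g(x)) * g'(x)
First, find g(3):
g(3) = 5 * 3 + 1 = 16
Next, f'(u) = 2u
And g'(x) = 5
So f'(g(3)) * g'(3)
= 2 * 16 * 5
= 160

160


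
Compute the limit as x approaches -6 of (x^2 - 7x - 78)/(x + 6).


Direct substitution gives 0/0, so we factor the numerator.
Factor: (x^2 - 7x - 78) = (x + 6)(x - 13)
Cancel the common factor (x + 6):
(x^2 - 7x - 78)/(x + 6) = (x - 13)
Now substitute x = -6:
= (-6) - (13) = -19

-19


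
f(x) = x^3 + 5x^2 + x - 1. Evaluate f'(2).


Differentiate f(x) = x^3 + 5x^2 + x - 1 term by term:
f'(x) = 3x^2 + 10x + 1
Substitute x = 2:
f'(2) = 3 * 2^2 + 10 * 2 + 1
= 12 + 20 + 1
= 33

33


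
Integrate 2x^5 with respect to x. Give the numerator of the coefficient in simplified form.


Apply the power rule for integration:
integral of ax^n dx = a/(n+1) * x^(n+1) + C
integral of 2x^5 dx
= 2/6 * x^6 + C
= 1/3 * x^6 + C
The coefficient in lowest terms is 1/3, and its numerator is 1

1


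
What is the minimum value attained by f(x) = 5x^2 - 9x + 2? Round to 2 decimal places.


For a quadratic f(x) = ax^2 + bx + c with a > 0, the minimum is at the vertex.
Vertex x-coordinate: x = -b/(2a)
x = -(-9) / (2 * 5)
x = 9/10
Substitute back to find the minimum value:
f(9/10) = 5 * (9/10)^2 - 9 * (9/10) + 2
= 81/20 - 81/10 + 2
= -41/20 = -2.05

-2.05


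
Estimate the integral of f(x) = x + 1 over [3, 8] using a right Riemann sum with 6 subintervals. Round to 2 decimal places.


Right Riemann sum uses right endpoints of each subinterval.
Interval: [3, 8], n = 6
dx = (8 - 3) / 6 = 5/6
Right endpoints: [23/6, 14/3, 11/2, 19/3, 43/6, 8]
f values: [29/6, 17/3, 13/2, 22/3, 49/6, 9]
Sum = dx * (sum of f values)
= 5/6 * 83/2
= 415/12 ≈ 34.58

34.58


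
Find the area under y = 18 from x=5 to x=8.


The area under a constant function y = 18 is a rectangle.
Width = 8 - 5 = 3
Height = 18
Area = width * height
= 3 * 18
= 54

54


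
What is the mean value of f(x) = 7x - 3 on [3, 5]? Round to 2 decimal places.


Average value = 1/(b-a) * integral from a to b of f(x) dx
First compute the integral of 7x - 3:
F(x) = (7/2)x^2 - 3x
F(5) = 7/2 * 25 - 3 * 5 = 145/2
F(3) = 7/2 * 9 - 3 * 3 = 45/2
Integral = 145/2 - 45/2 = 50
Average = 50 / (5 - 3) = 50 / 2
= 25 = 25.00

25.00


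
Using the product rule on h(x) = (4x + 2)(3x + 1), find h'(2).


Let u(x) = 4x + 2 and v(x) = 3x + 1
u'(x) = 4
v'(x) = 3
Product rule: h'(x) = u'(x)*v(x) + u(x)*v'(x)
= 4 * (3x + 1) + (4x + 2) * 3
At x = 2:
u(2) = 4 * 2 + 2 = 10
v(2) = 3 * 2 + 1 = 7
h'(2) = 4 * 7 + 10 * 3
= 28 + 30
= 58

58


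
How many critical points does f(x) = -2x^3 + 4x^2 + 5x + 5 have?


Find where f'(x) = 0:
f(x) = -2x^3 + 4x^2 + 5x + 5
f'(x) = -6x^2 + 8x + 5
This is a quadratic in x. Use the discriminant to count real roots.
Discriminant = (8)^2 - 4 * (-6) * 5
= 64 - (-120)
= 184
Since discriminant > 0, f'(x) = 0 has 2 real solutions.
Number of critical points: 2

2


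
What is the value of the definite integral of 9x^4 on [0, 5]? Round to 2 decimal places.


Find the antiderivative of 9x^4:
F(x) = 9/5 * x^5
Apply the Fundamental Theorem of Calculus:
F(5) - F(0)
= 9/5 * 5^5 - 9/5 * 0^5
= 9/5 * (3125 - 0)
= 9/5 * 3125
= 5625 = 5625.00

5625.00


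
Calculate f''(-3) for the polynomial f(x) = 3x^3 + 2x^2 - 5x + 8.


First derivative:
f'(x) = 9x^2 + 4x - 5
Second derivative:
f''(x) = 18x + 4
Substitute x = -3:
f''(-3) = 18 * (-3) + 4
= -54 + 4
= -50

-50


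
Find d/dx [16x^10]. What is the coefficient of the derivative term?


We apply the power rule: d/dx [ax^n] = a*n * x^(n-1)
d/dx [16x^10]
= 16 * 10 * x^(10-1)
= 160x^9
The coefficient is 160

160


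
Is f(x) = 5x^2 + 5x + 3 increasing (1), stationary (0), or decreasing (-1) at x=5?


Compute f'(x) to determine behavior:
f'(x) = 10x + 5
f'(5) = 10 * 5 + 5
= 50 + 5
= 55
Since f'(5) > 0, the function is increasing (1)

1


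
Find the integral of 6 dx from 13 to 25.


The integral of a constant k over [a, b] equals k * (b - a).
integral from 13 to 25 of 6 dx
= 6 * (25 - 13)
= 6 * 12
= 72

72


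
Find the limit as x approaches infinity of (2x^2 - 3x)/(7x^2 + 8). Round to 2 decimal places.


For limits at infinity with equal-degree polynomials,
we compare leading coefficients.
Numerator leading term: 2x^2
Denominator leading term: 7x^2
Divide both by x^2:
lim = (2 - 3/x) / (7 + 8/x^2)
As x -> infinity, the 1/x and 1/x^2 terms vanish:
= 2/7 ≈ 0.29

0.29


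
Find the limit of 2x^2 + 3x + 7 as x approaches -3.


Since polynomials are continuous, we use direct substitution.
lim(x->-3) of 2x^2 + 3x + 7
= 2 * (-3)^2 + 3 * (-3) + 7
= 18 - 9 + 7
= 16

16


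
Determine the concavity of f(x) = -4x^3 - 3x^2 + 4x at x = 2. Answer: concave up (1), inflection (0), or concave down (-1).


Concavity is determined by the sign of f''(x).
f(x) = -4x^3 - 3x^2 + 4x
f'(x) = -12x^2 - 6x + 4
f''(x) = -24x - 6
f''(2) = -24 * 2 - 6
= -48 - 6
= -54
Since f''(2) < 0, the function is concave down (-1)

-1


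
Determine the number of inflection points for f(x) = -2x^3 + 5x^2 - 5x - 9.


Inflection points occur where f''(x) = 0 and concavity changes.
f(x) = -2x^3 + 5x^2 - 5x - 9
f'(x) = -6x^2 + 10x - 5
f''(x) = -12x + 10
Set f''(x) = 0:
-12x + 10 = 0
x = -10 / (-12) = 5/6
Since f''(x) is linear (degree 1), it changes sign at this point.
Therefore there is exactly 1 inflection point.

1


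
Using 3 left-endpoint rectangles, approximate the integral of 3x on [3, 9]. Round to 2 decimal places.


Left Riemann sum uses left endpoints of each subinterval.
Interval: [3, 9], n = 3
dx = (9 - 3) / 3 = 2
Left endpoints: [3, 5, 7]
f values: [9, 15, 21]
Sum = dx * (sum of f values)
= 2 * 45
= 90 = 90.00

90.00


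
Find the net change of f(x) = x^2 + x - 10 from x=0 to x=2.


Net change = f(b) - f(a)
f(x) = x^2 + x - 10
Compute f(2):
f(2) = 1 * 2^2 + 1 * 2 - 10
= 4 + 2 - 10
= -4
Compute f(0):
f(0) = 1 * 0^2 + 1 * 0 - 10
= 0 + 0 - 10
= -10
Net change = -4 - (-10) = 6

6


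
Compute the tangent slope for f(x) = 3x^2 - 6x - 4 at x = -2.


The slope of the tangent line equals f'(x) at the point.
f(x) = 3x^2 - 6x - 4
f'(x) = 6x - 6
At x = -2:
f'(-2) = 6 * (-2) - 6
= -12 - 6
= -18

-18
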